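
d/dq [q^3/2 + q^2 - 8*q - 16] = 3*q^2/2 + 2*q - 8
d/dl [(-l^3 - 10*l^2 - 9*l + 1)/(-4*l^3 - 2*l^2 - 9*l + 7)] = (-38*l^4 - 54*l^3 + 63*l^2 - 136*l - 54)/(16*l^6 + 16*l^5 + 76*l^4 - 20*l^3 + 53*l^2 - 126*l + 49)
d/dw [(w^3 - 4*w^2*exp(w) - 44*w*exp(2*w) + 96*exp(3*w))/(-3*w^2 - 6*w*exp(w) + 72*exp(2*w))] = (6*w^2*exp(w) - w^2 - 32*w*exp(2*w) + 8*w*exp(w) + 64*exp(3*w) - 24*exp(2*w))/(3*(w^2 - 8*w*exp(w) + 16*exp(2*w)))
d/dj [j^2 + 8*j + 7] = 2*j + 8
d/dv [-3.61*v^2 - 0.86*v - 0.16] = -7.22*v - 0.86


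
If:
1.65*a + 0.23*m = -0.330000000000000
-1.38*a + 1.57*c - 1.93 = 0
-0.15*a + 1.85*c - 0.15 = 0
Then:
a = -1.44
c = -0.04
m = 8.89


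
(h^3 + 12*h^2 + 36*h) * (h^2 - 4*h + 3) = h^5 + 8*h^4 - 9*h^3 - 108*h^2 + 108*h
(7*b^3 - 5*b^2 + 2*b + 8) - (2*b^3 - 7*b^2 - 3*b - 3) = 5*b^3 + 2*b^2 + 5*b + 11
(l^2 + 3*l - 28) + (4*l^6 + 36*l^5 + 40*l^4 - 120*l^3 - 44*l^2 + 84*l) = 4*l^6 + 36*l^5 + 40*l^4 - 120*l^3 - 43*l^2 + 87*l - 28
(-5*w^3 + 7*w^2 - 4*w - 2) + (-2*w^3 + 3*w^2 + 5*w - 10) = -7*w^3 + 10*w^2 + w - 12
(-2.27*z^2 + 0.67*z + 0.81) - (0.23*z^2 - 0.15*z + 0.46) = -2.5*z^2 + 0.82*z + 0.35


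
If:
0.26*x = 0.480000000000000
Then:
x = 1.85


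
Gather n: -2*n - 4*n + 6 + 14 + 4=24 - 6*n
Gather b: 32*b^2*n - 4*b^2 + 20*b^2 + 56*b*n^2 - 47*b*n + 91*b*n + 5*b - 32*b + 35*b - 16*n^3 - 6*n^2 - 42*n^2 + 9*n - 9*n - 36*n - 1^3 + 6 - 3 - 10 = b^2*(32*n + 16) + b*(56*n^2 + 44*n + 8) - 16*n^3 - 48*n^2 - 36*n - 8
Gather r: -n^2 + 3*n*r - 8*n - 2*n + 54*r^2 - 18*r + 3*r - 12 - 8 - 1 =-n^2 - 10*n + 54*r^2 + r*(3*n - 15) - 21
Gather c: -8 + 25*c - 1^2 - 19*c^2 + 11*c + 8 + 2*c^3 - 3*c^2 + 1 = 2*c^3 - 22*c^2 + 36*c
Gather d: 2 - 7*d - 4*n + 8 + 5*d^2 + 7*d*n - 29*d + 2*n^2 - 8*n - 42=5*d^2 + d*(7*n - 36) + 2*n^2 - 12*n - 32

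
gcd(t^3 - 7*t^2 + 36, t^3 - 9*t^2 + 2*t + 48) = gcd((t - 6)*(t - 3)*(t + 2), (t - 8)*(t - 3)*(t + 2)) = t^2 - t - 6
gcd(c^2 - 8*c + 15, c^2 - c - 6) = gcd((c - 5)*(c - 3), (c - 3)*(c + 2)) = c - 3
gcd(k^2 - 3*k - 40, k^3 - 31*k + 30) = 1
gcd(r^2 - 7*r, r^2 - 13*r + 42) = r - 7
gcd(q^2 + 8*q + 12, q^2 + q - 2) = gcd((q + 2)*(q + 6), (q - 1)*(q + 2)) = q + 2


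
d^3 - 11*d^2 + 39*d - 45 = (d - 5)*(d - 3)^2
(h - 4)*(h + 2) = h^2 - 2*h - 8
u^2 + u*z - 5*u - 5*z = (u - 5)*(u + z)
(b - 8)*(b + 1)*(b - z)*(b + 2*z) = b^4 + b^3*z - 7*b^3 - 2*b^2*z^2 - 7*b^2*z - 8*b^2 + 14*b*z^2 - 8*b*z + 16*z^2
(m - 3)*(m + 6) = m^2 + 3*m - 18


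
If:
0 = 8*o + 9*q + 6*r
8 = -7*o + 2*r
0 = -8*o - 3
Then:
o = -3/8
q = -35/24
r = 43/16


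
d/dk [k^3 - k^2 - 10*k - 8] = 3*k^2 - 2*k - 10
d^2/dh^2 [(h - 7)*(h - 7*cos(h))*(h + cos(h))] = 6*h^2*cos(h) + 24*h*sin(h) - 42*h*cos(h) + 14*h*cos(2*h) + 6*h - 84*sin(h) + 14*sin(2*h) - 12*cos(h) - 98*cos(2*h) - 14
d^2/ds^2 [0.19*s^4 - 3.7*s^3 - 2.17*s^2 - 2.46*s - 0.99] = 2.28*s^2 - 22.2*s - 4.34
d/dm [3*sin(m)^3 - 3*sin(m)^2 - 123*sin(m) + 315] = 3*(3*sin(m)^2 - 2*sin(m) - 41)*cos(m)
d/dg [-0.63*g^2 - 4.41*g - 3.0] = -1.26*g - 4.41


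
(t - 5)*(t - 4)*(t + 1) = t^3 - 8*t^2 + 11*t + 20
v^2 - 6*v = v*(v - 6)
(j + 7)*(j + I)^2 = j^3 + 7*j^2 + 2*I*j^2 - j + 14*I*j - 7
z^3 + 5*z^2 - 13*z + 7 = (z - 1)^2*(z + 7)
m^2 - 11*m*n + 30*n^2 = (m - 6*n)*(m - 5*n)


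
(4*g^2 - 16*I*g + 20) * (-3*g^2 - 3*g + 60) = -12*g^4 - 12*g^3 + 48*I*g^3 + 180*g^2 + 48*I*g^2 - 60*g - 960*I*g + 1200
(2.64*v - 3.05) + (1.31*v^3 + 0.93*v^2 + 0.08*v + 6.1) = 1.31*v^3 + 0.93*v^2 + 2.72*v + 3.05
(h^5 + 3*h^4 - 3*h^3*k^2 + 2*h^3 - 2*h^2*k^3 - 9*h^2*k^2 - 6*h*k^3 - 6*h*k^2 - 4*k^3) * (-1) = -h^5 - 3*h^4 + 3*h^3*k^2 - 2*h^3 + 2*h^2*k^3 + 9*h^2*k^2 + 6*h*k^3 + 6*h*k^2 + 4*k^3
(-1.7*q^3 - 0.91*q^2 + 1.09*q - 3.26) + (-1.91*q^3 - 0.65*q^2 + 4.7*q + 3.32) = -3.61*q^3 - 1.56*q^2 + 5.79*q + 0.0600000000000001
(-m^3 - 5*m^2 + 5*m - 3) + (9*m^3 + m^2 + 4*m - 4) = 8*m^3 - 4*m^2 + 9*m - 7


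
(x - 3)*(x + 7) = x^2 + 4*x - 21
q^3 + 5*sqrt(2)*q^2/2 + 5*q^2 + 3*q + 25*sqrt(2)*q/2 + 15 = (q + 5)*(q + sqrt(2))*(q + 3*sqrt(2)/2)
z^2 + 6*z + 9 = (z + 3)^2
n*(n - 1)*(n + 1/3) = n^3 - 2*n^2/3 - n/3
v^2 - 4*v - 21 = (v - 7)*(v + 3)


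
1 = 1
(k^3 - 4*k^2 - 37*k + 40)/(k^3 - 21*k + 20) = (k - 8)/(k - 4)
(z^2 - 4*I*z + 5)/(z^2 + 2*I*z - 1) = (z - 5*I)/(z + I)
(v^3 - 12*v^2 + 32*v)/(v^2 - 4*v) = v - 8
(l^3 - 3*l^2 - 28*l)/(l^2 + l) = (l^2 - 3*l - 28)/(l + 1)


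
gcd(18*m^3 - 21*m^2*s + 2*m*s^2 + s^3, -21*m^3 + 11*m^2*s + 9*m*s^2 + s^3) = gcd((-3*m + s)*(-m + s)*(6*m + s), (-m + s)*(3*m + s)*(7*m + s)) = -m + s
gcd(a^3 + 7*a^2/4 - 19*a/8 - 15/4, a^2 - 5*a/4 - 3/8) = a - 3/2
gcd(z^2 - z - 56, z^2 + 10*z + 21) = z + 7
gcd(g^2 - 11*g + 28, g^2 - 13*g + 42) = g - 7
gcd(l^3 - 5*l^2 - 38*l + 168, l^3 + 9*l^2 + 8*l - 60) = l + 6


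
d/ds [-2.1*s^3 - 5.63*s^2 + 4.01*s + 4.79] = -6.3*s^2 - 11.26*s + 4.01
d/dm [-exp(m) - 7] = -exp(m)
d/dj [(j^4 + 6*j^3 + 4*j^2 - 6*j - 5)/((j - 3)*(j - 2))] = (2*j^5 - 9*j^4 - 36*j^3 + 94*j^2 + 58*j - 61)/(j^4 - 10*j^3 + 37*j^2 - 60*j + 36)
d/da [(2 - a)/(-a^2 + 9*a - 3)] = (a^2 - 9*a - (a - 2)*(2*a - 9) + 3)/(a^2 - 9*a + 3)^2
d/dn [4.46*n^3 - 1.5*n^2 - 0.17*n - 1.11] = 13.38*n^2 - 3.0*n - 0.17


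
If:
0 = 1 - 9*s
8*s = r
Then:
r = 8/9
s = 1/9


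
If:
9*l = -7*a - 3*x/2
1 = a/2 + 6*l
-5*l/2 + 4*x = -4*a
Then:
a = -106/299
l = 176/897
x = 428/897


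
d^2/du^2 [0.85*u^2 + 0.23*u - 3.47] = 1.70000000000000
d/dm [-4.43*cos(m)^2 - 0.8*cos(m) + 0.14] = (8.86*cos(m) + 0.8)*sin(m)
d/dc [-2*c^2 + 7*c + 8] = 7 - 4*c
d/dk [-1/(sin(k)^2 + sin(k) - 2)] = (2*sin(k) + 1)*cos(k)/(sin(k)^2 + sin(k) - 2)^2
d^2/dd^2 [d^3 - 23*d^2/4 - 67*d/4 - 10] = 6*d - 23/2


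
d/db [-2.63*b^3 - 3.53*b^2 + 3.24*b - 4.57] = -7.89*b^2 - 7.06*b + 3.24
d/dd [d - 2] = 1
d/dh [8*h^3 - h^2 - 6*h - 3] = 24*h^2 - 2*h - 6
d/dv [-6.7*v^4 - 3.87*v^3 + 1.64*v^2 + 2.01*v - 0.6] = -26.8*v^3 - 11.61*v^2 + 3.28*v + 2.01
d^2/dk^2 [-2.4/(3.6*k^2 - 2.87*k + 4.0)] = (62.208*k^2 - 49.5936*k - 2.4*(7.2*k - 2.87)*(14.4*k - 5.74) + 69.12)/(3.6*k^2 - 2.87*k + 4.0)^3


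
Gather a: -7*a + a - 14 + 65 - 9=42 - 6*a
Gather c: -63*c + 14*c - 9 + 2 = -49*c - 7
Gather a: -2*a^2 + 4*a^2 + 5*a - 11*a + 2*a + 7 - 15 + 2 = 2*a^2 - 4*a - 6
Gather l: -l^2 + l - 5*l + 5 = -l^2 - 4*l + 5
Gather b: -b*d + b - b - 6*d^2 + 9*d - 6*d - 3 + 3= -b*d - 6*d^2 + 3*d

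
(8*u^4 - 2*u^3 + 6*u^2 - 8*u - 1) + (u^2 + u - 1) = 8*u^4 - 2*u^3 + 7*u^2 - 7*u - 2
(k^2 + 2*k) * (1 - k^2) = -k^4 - 2*k^3 + k^2 + 2*k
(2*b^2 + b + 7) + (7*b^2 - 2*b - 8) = 9*b^2 - b - 1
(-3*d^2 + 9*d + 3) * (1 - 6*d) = 18*d^3 - 57*d^2 - 9*d + 3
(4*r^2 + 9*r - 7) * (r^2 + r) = 4*r^4 + 13*r^3 + 2*r^2 - 7*r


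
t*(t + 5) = t^2 + 5*t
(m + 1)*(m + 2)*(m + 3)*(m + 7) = m^4 + 13*m^3 + 53*m^2 + 83*m + 42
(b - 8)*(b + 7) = b^2 - b - 56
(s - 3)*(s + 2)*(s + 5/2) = s^3 + 3*s^2/2 - 17*s/2 - 15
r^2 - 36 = (r - 6)*(r + 6)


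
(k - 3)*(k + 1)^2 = k^3 - k^2 - 5*k - 3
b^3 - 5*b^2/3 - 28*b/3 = b*(b - 4)*(b + 7/3)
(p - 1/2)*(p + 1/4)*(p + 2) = p^3 + 7*p^2/4 - 5*p/8 - 1/4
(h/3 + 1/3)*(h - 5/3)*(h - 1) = h^3/3 - 5*h^2/9 - h/3 + 5/9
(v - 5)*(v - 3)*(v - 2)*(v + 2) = v^4 - 8*v^3 + 11*v^2 + 32*v - 60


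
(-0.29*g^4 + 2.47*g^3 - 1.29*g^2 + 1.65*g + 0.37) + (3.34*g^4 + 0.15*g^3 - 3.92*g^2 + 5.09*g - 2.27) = 3.05*g^4 + 2.62*g^3 - 5.21*g^2 + 6.74*g - 1.9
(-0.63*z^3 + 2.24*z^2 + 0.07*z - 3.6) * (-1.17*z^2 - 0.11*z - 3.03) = 0.7371*z^5 - 2.5515*z^4 + 1.5806*z^3 - 2.5829*z^2 + 0.1839*z + 10.908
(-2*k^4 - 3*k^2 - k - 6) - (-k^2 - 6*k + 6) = -2*k^4 - 2*k^2 + 5*k - 12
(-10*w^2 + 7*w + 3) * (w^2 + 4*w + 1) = -10*w^4 - 33*w^3 + 21*w^2 + 19*w + 3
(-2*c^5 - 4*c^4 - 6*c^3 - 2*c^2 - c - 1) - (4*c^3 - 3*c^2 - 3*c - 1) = -2*c^5 - 4*c^4 - 10*c^3 + c^2 + 2*c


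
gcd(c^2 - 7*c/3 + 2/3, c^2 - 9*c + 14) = c - 2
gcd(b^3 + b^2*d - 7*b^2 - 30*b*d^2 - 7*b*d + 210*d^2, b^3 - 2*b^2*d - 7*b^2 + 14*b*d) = b - 7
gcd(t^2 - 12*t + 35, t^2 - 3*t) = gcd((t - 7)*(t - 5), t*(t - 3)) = 1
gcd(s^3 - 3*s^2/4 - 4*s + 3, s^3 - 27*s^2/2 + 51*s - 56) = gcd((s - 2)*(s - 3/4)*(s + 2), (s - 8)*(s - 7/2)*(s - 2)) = s - 2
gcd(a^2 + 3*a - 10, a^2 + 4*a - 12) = a - 2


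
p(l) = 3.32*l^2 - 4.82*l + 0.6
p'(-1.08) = -11.99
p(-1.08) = 9.68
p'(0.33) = -2.63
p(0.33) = -0.63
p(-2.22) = 27.66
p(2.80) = 13.13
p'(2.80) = 13.77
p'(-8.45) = -60.93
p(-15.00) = 819.90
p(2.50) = 9.30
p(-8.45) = 278.39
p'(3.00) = 15.10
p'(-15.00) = -104.42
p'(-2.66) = -22.48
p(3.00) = 16.02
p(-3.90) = 69.90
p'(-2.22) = -19.56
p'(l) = 6.64*l - 4.82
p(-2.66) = 36.91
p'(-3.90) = -30.72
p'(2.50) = 11.78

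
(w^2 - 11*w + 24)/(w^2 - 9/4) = 4*(w^2 - 11*w + 24)/(4*w^2 - 9)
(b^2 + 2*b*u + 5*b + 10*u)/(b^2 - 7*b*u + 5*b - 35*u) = (-b - 2*u)/(-b + 7*u)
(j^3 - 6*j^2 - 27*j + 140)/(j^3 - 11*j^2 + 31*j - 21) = (j^2 + j - 20)/(j^2 - 4*j + 3)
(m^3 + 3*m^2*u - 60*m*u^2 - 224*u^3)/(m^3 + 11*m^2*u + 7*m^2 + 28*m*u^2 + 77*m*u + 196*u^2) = (m - 8*u)/(m + 7)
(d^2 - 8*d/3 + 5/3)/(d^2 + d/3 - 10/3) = (d - 1)/(d + 2)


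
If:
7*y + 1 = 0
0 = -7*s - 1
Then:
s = -1/7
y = -1/7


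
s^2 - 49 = (s - 7)*(s + 7)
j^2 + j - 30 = (j - 5)*(j + 6)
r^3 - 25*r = r*(r - 5)*(r + 5)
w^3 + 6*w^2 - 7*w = w*(w - 1)*(w + 7)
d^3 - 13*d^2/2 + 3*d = d*(d - 6)*(d - 1/2)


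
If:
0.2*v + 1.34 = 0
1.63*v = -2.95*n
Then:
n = 3.70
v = -6.70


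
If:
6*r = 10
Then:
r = 5/3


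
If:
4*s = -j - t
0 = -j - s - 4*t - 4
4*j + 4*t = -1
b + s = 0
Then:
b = -1/16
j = 49/48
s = 1/16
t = -61/48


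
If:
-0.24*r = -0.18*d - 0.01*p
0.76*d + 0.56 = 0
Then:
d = -0.74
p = 24.0*r + 13.2631578947368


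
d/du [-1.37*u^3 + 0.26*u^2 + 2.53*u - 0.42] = -4.11*u^2 + 0.52*u + 2.53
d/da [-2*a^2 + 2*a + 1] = 2 - 4*a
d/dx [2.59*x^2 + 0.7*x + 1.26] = 5.18*x + 0.7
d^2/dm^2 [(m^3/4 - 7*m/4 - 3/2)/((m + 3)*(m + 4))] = 3*(5*m^3 + 39*m^2 + 93*m + 61)/(m^6 + 21*m^5 + 183*m^4 + 847*m^3 + 2196*m^2 + 3024*m + 1728)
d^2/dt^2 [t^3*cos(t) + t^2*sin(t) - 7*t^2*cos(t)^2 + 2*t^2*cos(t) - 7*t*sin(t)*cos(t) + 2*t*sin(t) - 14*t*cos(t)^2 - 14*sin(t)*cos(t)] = -t^3*cos(t) - 7*t^2*sin(t) - 2*t^2*cos(t) + 14*t^2*cos(2*t) + 42*t*sin(2*t) + 28*t*cos(2*t) + 10*sqrt(2)*t*cos(t + pi/4) + 2*sin(t) + 56*sin(2*t) + 8*cos(t) - 21*cos(2*t) - 7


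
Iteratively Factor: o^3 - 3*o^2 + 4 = (o - 2)*(o^2 - o - 2) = (o - 2)*(o + 1)*(o - 2)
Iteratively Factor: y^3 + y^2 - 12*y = (y + 4)*(y^2 - 3*y) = y*(y + 4)*(y - 3)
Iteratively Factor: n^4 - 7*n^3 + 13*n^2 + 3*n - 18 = (n - 2)*(n^3 - 5*n^2 + 3*n + 9) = (n - 3)*(n - 2)*(n^2 - 2*n - 3) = (n - 3)*(n - 2)*(n + 1)*(n - 3)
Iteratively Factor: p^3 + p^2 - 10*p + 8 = (p - 1)*(p^2 + 2*p - 8) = (p - 2)*(p - 1)*(p + 4)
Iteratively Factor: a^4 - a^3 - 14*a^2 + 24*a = (a)*(a^3 - a^2 - 14*a + 24) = a*(a - 3)*(a^2 + 2*a - 8) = a*(a - 3)*(a - 2)*(a + 4)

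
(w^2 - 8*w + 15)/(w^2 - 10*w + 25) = (w - 3)/(w - 5)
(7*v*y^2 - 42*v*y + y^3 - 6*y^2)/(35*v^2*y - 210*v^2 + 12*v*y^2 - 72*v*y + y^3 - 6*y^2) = y/(5*v + y)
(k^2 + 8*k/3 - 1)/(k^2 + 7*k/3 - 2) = (3*k - 1)/(3*k - 2)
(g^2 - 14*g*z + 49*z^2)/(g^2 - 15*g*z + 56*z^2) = (-g + 7*z)/(-g + 8*z)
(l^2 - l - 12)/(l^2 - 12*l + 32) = (l + 3)/(l - 8)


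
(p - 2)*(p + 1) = p^2 - p - 2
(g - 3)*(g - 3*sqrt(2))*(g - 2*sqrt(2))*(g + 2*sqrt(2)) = g^4 - 3*sqrt(2)*g^3 - 3*g^3 - 8*g^2 + 9*sqrt(2)*g^2 + 24*g + 24*sqrt(2)*g - 72*sqrt(2)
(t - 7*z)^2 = t^2 - 14*t*z + 49*z^2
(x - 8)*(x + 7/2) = x^2 - 9*x/2 - 28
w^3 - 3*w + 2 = (w - 1)^2*(w + 2)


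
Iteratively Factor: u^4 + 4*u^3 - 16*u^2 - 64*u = (u + 4)*(u^3 - 16*u) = u*(u + 4)*(u^2 - 16) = u*(u - 4)*(u + 4)*(u + 4)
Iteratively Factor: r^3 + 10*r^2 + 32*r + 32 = (r + 4)*(r^2 + 6*r + 8) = (r + 2)*(r + 4)*(r + 4)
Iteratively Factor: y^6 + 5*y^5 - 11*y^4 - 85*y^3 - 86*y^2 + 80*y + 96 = (y + 3)*(y^5 + 2*y^4 - 17*y^3 - 34*y^2 + 16*y + 32) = (y + 1)*(y + 3)*(y^4 + y^3 - 18*y^2 - 16*y + 32) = (y + 1)*(y + 3)*(y + 4)*(y^3 - 3*y^2 - 6*y + 8) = (y - 1)*(y + 1)*(y + 3)*(y + 4)*(y^2 - 2*y - 8) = (y - 4)*(y - 1)*(y + 1)*(y + 3)*(y + 4)*(y + 2)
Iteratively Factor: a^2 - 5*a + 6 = (a - 2)*(a - 3)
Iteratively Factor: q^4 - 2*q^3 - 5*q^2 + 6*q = (q + 2)*(q^3 - 4*q^2 + 3*q) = (q - 3)*(q + 2)*(q^2 - q) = (q - 3)*(q - 1)*(q + 2)*(q)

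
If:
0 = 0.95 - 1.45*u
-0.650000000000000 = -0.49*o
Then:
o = 1.33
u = 0.66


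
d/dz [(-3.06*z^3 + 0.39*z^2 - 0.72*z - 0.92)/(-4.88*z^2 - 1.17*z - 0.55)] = (14.9328*z^4 + 7.1604*z^3 + 1.0791*z^2 - 9.4082*z - 0.6804)/(23.8144*z^4 + 11.4192*z^3 + 6.7369*z^2 + 1.287*z + 0.3025)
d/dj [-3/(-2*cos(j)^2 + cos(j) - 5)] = 3*(4*cos(j) - 1)*sin(j)/(-cos(j) + cos(2*j) + 6)^2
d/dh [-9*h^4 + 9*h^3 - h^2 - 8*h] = -36*h^3 + 27*h^2 - 2*h - 8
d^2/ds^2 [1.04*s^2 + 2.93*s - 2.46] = 2.08000000000000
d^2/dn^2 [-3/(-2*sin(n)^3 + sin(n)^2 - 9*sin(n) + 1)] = 3*(-36*sin(n)^6 + 22*sin(n)^5 + 8*sin(n)^4 - 23*sin(n)^3 + 37*sin(n)^2 - 51*sin(n) + 160)/(2*sin(n)^3 - sin(n)^2 + 9*sin(n) - 1)^3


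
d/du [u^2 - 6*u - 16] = 2*u - 6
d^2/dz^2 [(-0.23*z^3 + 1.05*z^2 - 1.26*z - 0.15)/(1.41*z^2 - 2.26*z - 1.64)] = (-3.5527136788005e-15*z^4 - 1.731352*z^3 + 7.66399799999999*z^2 - 18.325452*z + 12.762288)/(2.803221*z^6 - 13.479318*z^5 + 11.823696*z^4 + 19.812968*z^3 - 13.752384*z^2 - 18.235488*z - 4.410944)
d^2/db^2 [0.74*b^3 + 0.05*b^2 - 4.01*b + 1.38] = 4.44*b + 0.1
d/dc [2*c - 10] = 2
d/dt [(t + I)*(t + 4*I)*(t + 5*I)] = 3*t^2 + 20*I*t - 29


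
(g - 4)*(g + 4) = g^2 - 16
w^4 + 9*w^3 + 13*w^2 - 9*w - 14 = (w - 1)*(w + 1)*(w + 2)*(w + 7)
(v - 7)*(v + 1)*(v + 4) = v^3 - 2*v^2 - 31*v - 28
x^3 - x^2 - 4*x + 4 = (x - 2)*(x - 1)*(x + 2)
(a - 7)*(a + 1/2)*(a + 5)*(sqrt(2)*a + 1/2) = sqrt(2)*a^4 - 3*sqrt(2)*a^3/2 + a^3/2 - 36*sqrt(2)*a^2 - 3*a^2/4 - 35*sqrt(2)*a/2 - 18*a - 35/4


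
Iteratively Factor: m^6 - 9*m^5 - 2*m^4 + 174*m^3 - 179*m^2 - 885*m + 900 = (m - 5)*(m^5 - 4*m^4 - 22*m^3 + 64*m^2 + 141*m - 180) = (m - 5)^2*(m^4 + m^3 - 17*m^2 - 21*m + 36) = (m - 5)^2*(m + 3)*(m^3 - 2*m^2 - 11*m + 12) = (m - 5)^2*(m + 3)^2*(m^2 - 5*m + 4) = (m - 5)^2*(m - 4)*(m + 3)^2*(m - 1)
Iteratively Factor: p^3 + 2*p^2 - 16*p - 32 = (p - 4)*(p^2 + 6*p + 8) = (p - 4)*(p + 4)*(p + 2)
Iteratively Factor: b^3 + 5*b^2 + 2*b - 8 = (b + 2)*(b^2 + 3*b - 4) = (b + 2)*(b + 4)*(b - 1)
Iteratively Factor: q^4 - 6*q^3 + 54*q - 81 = (q - 3)*(q^3 - 3*q^2 - 9*q + 27) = (q - 3)^2*(q^2 - 9) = (q - 3)^3*(q + 3)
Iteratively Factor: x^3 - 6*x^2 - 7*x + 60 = (x - 4)*(x^2 - 2*x - 15) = (x - 4)*(x + 3)*(x - 5)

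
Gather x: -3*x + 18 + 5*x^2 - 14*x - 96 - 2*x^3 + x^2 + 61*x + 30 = -2*x^3 + 6*x^2 + 44*x - 48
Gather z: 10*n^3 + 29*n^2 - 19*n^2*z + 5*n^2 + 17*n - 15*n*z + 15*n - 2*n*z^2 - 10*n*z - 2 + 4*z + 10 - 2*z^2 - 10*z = 10*n^3 + 34*n^2 + 32*n + z^2*(-2*n - 2) + z*(-19*n^2 - 25*n - 6) + 8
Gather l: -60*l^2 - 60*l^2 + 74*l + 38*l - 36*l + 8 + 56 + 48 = -120*l^2 + 76*l + 112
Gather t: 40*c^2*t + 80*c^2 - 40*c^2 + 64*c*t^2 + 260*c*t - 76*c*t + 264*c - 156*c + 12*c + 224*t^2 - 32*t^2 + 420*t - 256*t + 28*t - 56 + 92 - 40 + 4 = 40*c^2 + 120*c + t^2*(64*c + 192) + t*(40*c^2 + 184*c + 192)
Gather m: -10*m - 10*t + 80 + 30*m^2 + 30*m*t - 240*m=30*m^2 + m*(30*t - 250) - 10*t + 80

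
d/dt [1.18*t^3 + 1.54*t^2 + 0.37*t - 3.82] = 3.54*t^2 + 3.08*t + 0.37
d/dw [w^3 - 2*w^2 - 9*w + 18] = 3*w^2 - 4*w - 9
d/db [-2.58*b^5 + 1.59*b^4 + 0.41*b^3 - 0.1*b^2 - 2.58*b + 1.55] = -12.9*b^4 + 6.36*b^3 + 1.23*b^2 - 0.2*b - 2.58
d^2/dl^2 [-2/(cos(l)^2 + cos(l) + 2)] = 2*(4*sin(l)^4 + 5*sin(l)^2 - 23*cos(l)/4 + 3*cos(3*l)/4 - 7)/(-sin(l)^2 + cos(l) + 3)^3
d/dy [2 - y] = -1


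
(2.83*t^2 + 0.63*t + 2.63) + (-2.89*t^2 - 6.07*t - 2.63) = -0.0600000000000001*t^2 - 5.44*t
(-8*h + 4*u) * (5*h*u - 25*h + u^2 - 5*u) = -40*h^2*u + 200*h^2 + 12*h*u^2 - 60*h*u + 4*u^3 - 20*u^2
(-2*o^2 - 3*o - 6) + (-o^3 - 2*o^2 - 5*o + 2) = -o^3 - 4*o^2 - 8*o - 4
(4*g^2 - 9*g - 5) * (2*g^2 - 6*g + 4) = 8*g^4 - 42*g^3 + 60*g^2 - 6*g - 20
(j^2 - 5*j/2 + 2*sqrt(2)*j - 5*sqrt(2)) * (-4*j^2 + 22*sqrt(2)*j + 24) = -4*j^4 + 10*j^3 + 14*sqrt(2)*j^3 - 35*sqrt(2)*j^2 + 112*j^2 - 280*j + 48*sqrt(2)*j - 120*sqrt(2)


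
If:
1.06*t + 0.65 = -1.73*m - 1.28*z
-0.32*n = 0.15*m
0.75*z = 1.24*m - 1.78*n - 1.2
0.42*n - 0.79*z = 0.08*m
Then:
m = 0.51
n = -0.24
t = -1.23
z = -0.18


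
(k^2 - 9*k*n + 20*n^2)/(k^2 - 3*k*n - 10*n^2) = (k - 4*n)/(k + 2*n)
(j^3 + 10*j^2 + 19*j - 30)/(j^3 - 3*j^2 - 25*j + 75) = (j^2 + 5*j - 6)/(j^2 - 8*j + 15)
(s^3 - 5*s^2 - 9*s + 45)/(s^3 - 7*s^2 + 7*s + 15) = (s + 3)/(s + 1)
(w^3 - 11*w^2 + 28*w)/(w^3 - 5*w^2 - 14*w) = (w - 4)/(w + 2)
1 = 1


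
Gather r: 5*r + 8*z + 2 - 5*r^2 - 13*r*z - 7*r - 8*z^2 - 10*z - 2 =-5*r^2 + r*(-13*z - 2) - 8*z^2 - 2*z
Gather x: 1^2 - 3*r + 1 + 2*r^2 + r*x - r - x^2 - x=2*r^2 - 4*r - x^2 + x*(r - 1) + 2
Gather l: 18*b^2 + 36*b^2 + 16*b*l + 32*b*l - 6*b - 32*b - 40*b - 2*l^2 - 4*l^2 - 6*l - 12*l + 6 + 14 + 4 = 54*b^2 - 78*b - 6*l^2 + l*(48*b - 18) + 24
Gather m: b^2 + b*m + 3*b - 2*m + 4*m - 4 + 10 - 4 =b^2 + 3*b + m*(b + 2) + 2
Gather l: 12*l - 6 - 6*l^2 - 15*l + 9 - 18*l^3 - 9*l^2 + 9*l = -18*l^3 - 15*l^2 + 6*l + 3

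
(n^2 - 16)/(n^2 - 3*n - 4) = (n + 4)/(n + 1)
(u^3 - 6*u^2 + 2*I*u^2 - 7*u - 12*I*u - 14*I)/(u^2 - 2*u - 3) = (u^2 + u*(-7 + 2*I) - 14*I)/(u - 3)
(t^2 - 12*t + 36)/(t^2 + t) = (t^2 - 12*t + 36)/(t*(t + 1))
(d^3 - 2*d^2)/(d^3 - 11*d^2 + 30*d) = d*(d - 2)/(d^2 - 11*d + 30)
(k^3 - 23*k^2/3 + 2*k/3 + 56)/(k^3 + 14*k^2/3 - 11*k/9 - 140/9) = 3*(k^2 - 10*k + 24)/(3*k^2 + 7*k - 20)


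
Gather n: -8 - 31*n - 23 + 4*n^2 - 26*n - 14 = 4*n^2 - 57*n - 45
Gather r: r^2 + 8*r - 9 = r^2 + 8*r - 9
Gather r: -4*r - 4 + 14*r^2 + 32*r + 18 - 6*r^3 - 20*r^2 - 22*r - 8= -6*r^3 - 6*r^2 + 6*r + 6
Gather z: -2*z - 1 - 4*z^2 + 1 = -4*z^2 - 2*z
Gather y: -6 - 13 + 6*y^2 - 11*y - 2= 6*y^2 - 11*y - 21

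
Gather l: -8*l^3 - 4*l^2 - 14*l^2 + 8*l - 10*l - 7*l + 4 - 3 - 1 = -8*l^3 - 18*l^2 - 9*l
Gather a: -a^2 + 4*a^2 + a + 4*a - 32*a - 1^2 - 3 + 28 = 3*a^2 - 27*a + 24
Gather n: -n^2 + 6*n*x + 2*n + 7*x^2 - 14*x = -n^2 + n*(6*x + 2) + 7*x^2 - 14*x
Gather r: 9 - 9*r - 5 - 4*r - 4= -13*r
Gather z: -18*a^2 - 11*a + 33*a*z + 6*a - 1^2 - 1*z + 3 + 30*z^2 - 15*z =-18*a^2 - 5*a + 30*z^2 + z*(33*a - 16) + 2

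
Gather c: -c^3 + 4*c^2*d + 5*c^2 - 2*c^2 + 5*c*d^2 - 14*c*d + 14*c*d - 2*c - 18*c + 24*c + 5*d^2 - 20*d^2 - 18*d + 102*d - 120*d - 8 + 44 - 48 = -c^3 + c^2*(4*d + 3) + c*(5*d^2 + 4) - 15*d^2 - 36*d - 12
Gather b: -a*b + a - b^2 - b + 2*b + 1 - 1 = a - b^2 + b*(1 - a)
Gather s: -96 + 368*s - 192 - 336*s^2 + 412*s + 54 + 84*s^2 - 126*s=-252*s^2 + 654*s - 234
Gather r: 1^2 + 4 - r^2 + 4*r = -r^2 + 4*r + 5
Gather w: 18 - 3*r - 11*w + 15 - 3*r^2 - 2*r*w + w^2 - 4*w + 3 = -3*r^2 - 3*r + w^2 + w*(-2*r - 15) + 36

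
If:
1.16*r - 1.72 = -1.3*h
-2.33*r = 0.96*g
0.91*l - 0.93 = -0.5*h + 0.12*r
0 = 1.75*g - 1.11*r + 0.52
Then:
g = -0.24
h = 1.24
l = 0.36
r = 0.10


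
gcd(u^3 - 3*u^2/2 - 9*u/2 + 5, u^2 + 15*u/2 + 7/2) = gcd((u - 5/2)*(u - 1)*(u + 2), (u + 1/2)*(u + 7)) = 1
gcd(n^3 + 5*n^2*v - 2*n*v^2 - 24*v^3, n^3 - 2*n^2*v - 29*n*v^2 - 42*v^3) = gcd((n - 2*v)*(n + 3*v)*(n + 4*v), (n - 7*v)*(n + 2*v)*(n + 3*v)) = n + 3*v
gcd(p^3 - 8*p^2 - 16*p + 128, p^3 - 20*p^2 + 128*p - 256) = p^2 - 12*p + 32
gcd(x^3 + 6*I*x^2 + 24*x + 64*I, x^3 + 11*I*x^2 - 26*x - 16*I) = x^2 + 10*I*x - 16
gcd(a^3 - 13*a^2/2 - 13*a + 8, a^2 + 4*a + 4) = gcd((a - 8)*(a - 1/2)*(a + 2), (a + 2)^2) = a + 2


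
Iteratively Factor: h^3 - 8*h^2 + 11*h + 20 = (h - 5)*(h^2 - 3*h - 4) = (h - 5)*(h + 1)*(h - 4)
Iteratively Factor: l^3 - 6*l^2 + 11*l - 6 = (l - 1)*(l^2 - 5*l + 6) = (l - 2)*(l - 1)*(l - 3)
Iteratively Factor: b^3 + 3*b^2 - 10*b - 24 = (b - 3)*(b^2 + 6*b + 8) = (b - 3)*(b + 2)*(b + 4)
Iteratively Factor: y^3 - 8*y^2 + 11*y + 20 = (y - 5)*(y^2 - 3*y - 4) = (y - 5)*(y + 1)*(y - 4)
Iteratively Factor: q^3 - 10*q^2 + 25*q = (q - 5)*(q^2 - 5*q) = (q - 5)^2*(q)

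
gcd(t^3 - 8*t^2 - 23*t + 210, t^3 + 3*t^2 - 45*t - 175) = t^2 - 2*t - 35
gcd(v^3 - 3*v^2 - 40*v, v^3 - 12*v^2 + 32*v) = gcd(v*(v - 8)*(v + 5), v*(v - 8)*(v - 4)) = v^2 - 8*v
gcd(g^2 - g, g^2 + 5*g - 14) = 1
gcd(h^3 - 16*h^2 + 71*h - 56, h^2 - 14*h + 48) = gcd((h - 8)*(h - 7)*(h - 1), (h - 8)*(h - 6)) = h - 8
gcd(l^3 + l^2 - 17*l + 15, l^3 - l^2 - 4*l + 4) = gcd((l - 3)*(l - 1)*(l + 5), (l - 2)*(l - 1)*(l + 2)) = l - 1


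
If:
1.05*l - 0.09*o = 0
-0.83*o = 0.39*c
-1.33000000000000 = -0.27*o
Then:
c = -10.48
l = 0.42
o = 4.93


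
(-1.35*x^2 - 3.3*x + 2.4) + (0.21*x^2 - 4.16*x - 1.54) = -1.14*x^2 - 7.46*x + 0.86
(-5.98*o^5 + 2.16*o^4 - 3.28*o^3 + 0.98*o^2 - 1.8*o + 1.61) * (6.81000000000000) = -40.7238*o^5 + 14.7096*o^4 - 22.3368*o^3 + 6.6738*o^2 - 12.258*o + 10.9641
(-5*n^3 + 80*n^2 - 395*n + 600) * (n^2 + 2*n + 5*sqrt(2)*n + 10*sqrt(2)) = -5*n^5 - 25*sqrt(2)*n^4 + 70*n^4 - 235*n^3 + 350*sqrt(2)*n^3 - 1175*sqrt(2)*n^2 - 190*n^2 - 950*sqrt(2)*n + 1200*n + 6000*sqrt(2)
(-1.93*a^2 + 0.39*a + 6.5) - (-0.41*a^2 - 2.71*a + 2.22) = -1.52*a^2 + 3.1*a + 4.28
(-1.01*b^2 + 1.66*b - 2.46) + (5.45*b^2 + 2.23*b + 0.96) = 4.44*b^2 + 3.89*b - 1.5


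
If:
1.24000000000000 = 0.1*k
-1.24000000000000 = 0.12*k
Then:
No Solution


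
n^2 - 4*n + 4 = (n - 2)^2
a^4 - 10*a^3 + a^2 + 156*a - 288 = (a - 8)*(a - 3)^2*(a + 4)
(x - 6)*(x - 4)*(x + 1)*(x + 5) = x^4 - 4*x^3 - 31*x^2 + 94*x + 120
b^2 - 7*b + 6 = (b - 6)*(b - 1)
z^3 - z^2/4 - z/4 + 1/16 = (z - 1/2)*(z - 1/4)*(z + 1/2)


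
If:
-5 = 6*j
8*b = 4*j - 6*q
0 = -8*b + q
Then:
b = -5/84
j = -5/6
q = -10/21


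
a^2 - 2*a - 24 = (a - 6)*(a + 4)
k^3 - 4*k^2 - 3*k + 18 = (k - 3)^2*(k + 2)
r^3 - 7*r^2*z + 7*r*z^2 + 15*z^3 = (r - 5*z)*(r - 3*z)*(r + z)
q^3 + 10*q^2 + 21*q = q*(q + 3)*(q + 7)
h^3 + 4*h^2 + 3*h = h*(h + 1)*(h + 3)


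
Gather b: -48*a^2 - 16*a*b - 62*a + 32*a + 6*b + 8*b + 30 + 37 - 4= -48*a^2 - 30*a + b*(14 - 16*a) + 63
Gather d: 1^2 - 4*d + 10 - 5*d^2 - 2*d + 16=-5*d^2 - 6*d + 27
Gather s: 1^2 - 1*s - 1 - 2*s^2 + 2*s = -2*s^2 + s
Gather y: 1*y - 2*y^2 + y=-2*y^2 + 2*y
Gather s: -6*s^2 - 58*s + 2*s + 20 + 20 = -6*s^2 - 56*s + 40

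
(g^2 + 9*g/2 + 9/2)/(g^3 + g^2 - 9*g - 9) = (g + 3/2)/(g^2 - 2*g - 3)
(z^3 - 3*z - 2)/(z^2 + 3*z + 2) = (z^2 - z - 2)/(z + 2)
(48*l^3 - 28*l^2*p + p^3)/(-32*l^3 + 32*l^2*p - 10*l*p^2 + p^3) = (6*l + p)/(-4*l + p)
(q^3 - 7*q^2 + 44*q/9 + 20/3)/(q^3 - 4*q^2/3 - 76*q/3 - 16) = (q - 5/3)/(q + 4)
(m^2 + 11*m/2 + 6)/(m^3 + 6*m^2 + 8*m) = (m + 3/2)/(m*(m + 2))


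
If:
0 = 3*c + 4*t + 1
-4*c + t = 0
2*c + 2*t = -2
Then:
No Solution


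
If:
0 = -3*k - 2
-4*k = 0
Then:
No Solution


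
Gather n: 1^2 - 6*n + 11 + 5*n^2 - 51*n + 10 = 5*n^2 - 57*n + 22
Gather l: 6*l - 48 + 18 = 6*l - 30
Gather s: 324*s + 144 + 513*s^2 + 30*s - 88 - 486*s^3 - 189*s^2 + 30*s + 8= -486*s^3 + 324*s^2 + 384*s + 64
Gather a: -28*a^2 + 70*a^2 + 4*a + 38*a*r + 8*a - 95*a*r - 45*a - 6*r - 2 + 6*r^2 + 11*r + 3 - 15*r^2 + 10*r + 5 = 42*a^2 + a*(-57*r - 33) - 9*r^2 + 15*r + 6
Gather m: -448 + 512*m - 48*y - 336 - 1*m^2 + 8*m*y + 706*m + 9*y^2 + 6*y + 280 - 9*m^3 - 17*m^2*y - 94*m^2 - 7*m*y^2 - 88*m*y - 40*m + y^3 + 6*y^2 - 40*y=-9*m^3 + m^2*(-17*y - 95) + m*(-7*y^2 - 80*y + 1178) + y^3 + 15*y^2 - 82*y - 504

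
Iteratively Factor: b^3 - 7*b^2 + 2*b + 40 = (b + 2)*(b^2 - 9*b + 20) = (b - 5)*(b + 2)*(b - 4)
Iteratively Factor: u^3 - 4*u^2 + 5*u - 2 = (u - 2)*(u^2 - 2*u + 1) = (u - 2)*(u - 1)*(u - 1)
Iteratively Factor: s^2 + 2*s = (s)*(s + 2)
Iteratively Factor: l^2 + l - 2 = (l - 1)*(l + 2)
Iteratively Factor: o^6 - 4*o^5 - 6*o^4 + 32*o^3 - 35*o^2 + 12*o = (o - 1)*(o^5 - 3*o^4 - 9*o^3 + 23*o^2 - 12*o) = (o - 1)^2*(o^4 - 2*o^3 - 11*o^2 + 12*o) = (o - 1)^2*(o + 3)*(o^3 - 5*o^2 + 4*o) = o*(o - 1)^2*(o + 3)*(o^2 - 5*o + 4) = o*(o - 4)*(o - 1)^2*(o + 3)*(o - 1)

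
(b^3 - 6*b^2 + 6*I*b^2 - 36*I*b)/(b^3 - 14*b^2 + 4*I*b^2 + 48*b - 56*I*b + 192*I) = b*(b + 6*I)/(b^2 + 4*b*(-2 + I) - 32*I)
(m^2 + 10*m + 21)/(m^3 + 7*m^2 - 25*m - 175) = (m + 3)/(m^2 - 25)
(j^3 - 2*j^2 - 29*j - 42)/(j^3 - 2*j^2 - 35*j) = (j^2 + 5*j + 6)/(j*(j + 5))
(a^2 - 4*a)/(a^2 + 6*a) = (a - 4)/(a + 6)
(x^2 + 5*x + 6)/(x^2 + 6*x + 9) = (x + 2)/(x + 3)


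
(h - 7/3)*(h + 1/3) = h^2 - 2*h - 7/9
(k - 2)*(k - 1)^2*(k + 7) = k^4 + 3*k^3 - 23*k^2 + 33*k - 14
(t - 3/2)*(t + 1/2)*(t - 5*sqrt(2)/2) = t^3 - 5*sqrt(2)*t^2/2 - t^2 - 3*t/4 + 5*sqrt(2)*t/2 + 15*sqrt(2)/8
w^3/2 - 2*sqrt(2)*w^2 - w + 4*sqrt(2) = (w/2 + sqrt(2)/2)*(w - 4*sqrt(2))*(w - sqrt(2))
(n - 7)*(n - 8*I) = n^2 - 7*n - 8*I*n + 56*I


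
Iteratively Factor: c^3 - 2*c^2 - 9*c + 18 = (c + 3)*(c^2 - 5*c + 6) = (c - 3)*(c + 3)*(c - 2)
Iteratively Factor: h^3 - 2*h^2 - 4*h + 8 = (h + 2)*(h^2 - 4*h + 4) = (h - 2)*(h + 2)*(h - 2)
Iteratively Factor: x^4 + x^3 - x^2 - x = (x + 1)*(x^3 - x) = (x + 1)^2*(x^2 - x) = (x - 1)*(x + 1)^2*(x)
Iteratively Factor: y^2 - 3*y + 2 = (y - 2)*(y - 1)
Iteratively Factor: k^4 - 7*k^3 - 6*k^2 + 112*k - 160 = (k + 4)*(k^3 - 11*k^2 + 38*k - 40) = (k - 2)*(k + 4)*(k^2 - 9*k + 20) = (k - 5)*(k - 2)*(k + 4)*(k - 4)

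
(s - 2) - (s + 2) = -4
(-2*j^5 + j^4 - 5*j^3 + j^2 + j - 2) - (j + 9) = -2*j^5 + j^4 - 5*j^3 + j^2 - 11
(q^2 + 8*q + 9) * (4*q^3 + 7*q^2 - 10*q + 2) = 4*q^5 + 39*q^4 + 82*q^3 - 15*q^2 - 74*q + 18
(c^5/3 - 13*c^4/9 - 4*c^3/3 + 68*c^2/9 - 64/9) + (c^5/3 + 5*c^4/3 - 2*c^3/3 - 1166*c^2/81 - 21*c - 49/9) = 2*c^5/3 + 2*c^4/9 - 2*c^3 - 554*c^2/81 - 21*c - 113/9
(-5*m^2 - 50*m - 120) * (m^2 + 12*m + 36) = -5*m^4 - 110*m^3 - 900*m^2 - 3240*m - 4320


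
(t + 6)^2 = t^2 + 12*t + 36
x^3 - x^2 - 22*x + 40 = (x - 4)*(x - 2)*(x + 5)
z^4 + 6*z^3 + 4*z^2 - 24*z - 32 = (z - 2)*(z + 2)^2*(z + 4)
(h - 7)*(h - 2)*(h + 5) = h^3 - 4*h^2 - 31*h + 70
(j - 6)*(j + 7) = j^2 + j - 42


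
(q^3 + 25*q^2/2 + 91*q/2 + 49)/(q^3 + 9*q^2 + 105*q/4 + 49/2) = 2*(q + 7)/(2*q + 7)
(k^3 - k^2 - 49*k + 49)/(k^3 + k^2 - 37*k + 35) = (k - 7)/(k - 5)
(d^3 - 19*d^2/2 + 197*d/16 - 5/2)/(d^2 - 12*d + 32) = (16*d^2 - 24*d + 5)/(16*(d - 4))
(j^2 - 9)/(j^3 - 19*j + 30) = (j + 3)/(j^2 + 3*j - 10)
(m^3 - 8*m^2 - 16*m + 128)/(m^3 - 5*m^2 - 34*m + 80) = (m^2 - 16)/(m^2 + 3*m - 10)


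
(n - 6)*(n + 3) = n^2 - 3*n - 18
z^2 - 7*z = z*(z - 7)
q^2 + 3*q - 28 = (q - 4)*(q + 7)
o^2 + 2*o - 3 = (o - 1)*(o + 3)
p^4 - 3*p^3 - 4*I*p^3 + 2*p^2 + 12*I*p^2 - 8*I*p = p*(p - 2)*(p - 1)*(p - 4*I)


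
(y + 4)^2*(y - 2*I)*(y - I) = y^4 + 8*y^3 - 3*I*y^3 + 14*y^2 - 24*I*y^2 - 16*y - 48*I*y - 32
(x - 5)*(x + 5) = x^2 - 25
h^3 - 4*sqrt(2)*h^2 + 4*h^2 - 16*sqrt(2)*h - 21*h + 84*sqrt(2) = (h - 3)*(h + 7)*(h - 4*sqrt(2))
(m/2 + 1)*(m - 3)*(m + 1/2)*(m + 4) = m^4/2 + 7*m^3/4 - 17*m^2/4 - 29*m/2 - 6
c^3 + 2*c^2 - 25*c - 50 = (c - 5)*(c + 2)*(c + 5)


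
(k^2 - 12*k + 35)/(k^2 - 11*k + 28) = (k - 5)/(k - 4)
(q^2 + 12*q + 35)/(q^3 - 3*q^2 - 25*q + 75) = (q + 7)/(q^2 - 8*q + 15)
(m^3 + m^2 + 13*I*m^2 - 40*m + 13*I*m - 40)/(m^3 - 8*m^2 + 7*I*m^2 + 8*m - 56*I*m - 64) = (m^2 + m*(1 + 5*I) + 5*I)/(m^2 - m*(8 + I) + 8*I)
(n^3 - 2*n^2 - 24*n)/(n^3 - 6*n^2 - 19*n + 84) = n*(n - 6)/(n^2 - 10*n + 21)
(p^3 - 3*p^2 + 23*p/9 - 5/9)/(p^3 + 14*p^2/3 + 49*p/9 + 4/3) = (9*p^3 - 27*p^2 + 23*p - 5)/(9*p^3 + 42*p^2 + 49*p + 12)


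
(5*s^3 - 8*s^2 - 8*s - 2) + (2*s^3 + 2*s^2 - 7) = 7*s^3 - 6*s^2 - 8*s - 9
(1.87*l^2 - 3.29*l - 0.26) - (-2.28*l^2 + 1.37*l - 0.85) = 4.15*l^2 - 4.66*l + 0.59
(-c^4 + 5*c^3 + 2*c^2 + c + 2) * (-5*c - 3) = 5*c^5 - 22*c^4 - 25*c^3 - 11*c^2 - 13*c - 6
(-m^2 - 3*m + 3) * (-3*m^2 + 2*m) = 3*m^4 + 7*m^3 - 15*m^2 + 6*m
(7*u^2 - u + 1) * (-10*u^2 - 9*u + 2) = -70*u^4 - 53*u^3 + 13*u^2 - 11*u + 2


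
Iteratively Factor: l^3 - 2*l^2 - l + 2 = (l + 1)*(l^2 - 3*l + 2) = (l - 1)*(l + 1)*(l - 2)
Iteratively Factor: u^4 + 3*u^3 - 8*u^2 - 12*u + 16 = (u - 1)*(u^3 + 4*u^2 - 4*u - 16) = (u - 2)*(u - 1)*(u^2 + 6*u + 8) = (u - 2)*(u - 1)*(u + 4)*(u + 2)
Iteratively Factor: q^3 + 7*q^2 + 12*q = (q)*(q^2 + 7*q + 12) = q*(q + 3)*(q + 4)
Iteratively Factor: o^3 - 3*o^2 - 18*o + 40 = (o + 4)*(o^2 - 7*o + 10) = (o - 2)*(o + 4)*(o - 5)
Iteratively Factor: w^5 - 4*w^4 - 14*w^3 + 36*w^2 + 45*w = (w + 3)*(w^4 - 7*w^3 + 7*w^2 + 15*w) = (w - 3)*(w + 3)*(w^3 - 4*w^2 - 5*w) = (w - 5)*(w - 3)*(w + 3)*(w^2 + w) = w*(w - 5)*(w - 3)*(w + 3)*(w + 1)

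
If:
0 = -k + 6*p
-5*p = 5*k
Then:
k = 0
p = 0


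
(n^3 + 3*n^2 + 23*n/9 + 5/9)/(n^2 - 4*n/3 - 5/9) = (3*n^2 + 8*n + 5)/(3*n - 5)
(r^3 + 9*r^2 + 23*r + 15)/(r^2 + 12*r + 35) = (r^2 + 4*r + 3)/(r + 7)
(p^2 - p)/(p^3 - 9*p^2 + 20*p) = (p - 1)/(p^2 - 9*p + 20)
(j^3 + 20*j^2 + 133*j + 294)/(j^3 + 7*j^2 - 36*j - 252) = (j + 7)/(j - 6)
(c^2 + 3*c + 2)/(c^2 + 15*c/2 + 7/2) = 2*(c^2 + 3*c + 2)/(2*c^2 + 15*c + 7)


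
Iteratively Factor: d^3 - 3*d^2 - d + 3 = (d - 3)*(d^2 - 1) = (d - 3)*(d + 1)*(d - 1)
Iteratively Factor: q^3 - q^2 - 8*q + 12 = (q - 2)*(q^2 + q - 6) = (q - 2)*(q + 3)*(q - 2)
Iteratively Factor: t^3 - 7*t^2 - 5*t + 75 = (t - 5)*(t^2 - 2*t - 15) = (t - 5)*(t + 3)*(t - 5)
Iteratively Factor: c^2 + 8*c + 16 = (c + 4)*(c + 4)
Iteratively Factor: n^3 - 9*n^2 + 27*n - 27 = (n - 3)*(n^2 - 6*n + 9) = (n - 3)^2*(n - 3)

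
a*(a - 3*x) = a^2 - 3*a*x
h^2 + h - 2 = (h - 1)*(h + 2)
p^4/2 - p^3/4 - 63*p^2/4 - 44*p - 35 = (p/2 + 1)*(p - 7)*(p + 2)*(p + 5/2)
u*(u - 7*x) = u^2 - 7*u*x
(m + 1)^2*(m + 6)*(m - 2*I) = m^4 + 8*m^3 - 2*I*m^3 + 13*m^2 - 16*I*m^2 + 6*m - 26*I*m - 12*I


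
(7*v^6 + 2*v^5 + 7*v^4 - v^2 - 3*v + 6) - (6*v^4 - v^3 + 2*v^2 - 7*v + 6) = 7*v^6 + 2*v^5 + v^4 + v^3 - 3*v^2 + 4*v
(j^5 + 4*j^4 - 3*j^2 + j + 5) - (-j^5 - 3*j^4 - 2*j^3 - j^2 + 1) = 2*j^5 + 7*j^4 + 2*j^3 - 2*j^2 + j + 4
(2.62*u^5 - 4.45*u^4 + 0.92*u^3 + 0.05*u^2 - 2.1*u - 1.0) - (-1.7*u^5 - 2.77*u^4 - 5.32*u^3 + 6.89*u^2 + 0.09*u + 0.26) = 4.32*u^5 - 1.68*u^4 + 6.24*u^3 - 6.84*u^2 - 2.19*u - 1.26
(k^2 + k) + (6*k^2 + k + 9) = 7*k^2 + 2*k + 9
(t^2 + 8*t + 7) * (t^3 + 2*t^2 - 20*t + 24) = t^5 + 10*t^4 + 3*t^3 - 122*t^2 + 52*t + 168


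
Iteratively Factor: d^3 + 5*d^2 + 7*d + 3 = (d + 1)*(d^2 + 4*d + 3) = (d + 1)*(d + 3)*(d + 1)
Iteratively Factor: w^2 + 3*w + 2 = (w + 1)*(w + 2)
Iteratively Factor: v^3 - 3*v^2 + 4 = (v + 1)*(v^2 - 4*v + 4) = (v - 2)*(v + 1)*(v - 2)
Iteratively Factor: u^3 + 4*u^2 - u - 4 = (u + 4)*(u^2 - 1) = (u - 1)*(u + 4)*(u + 1)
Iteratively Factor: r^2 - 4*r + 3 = (r - 3)*(r - 1)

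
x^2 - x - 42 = (x - 7)*(x + 6)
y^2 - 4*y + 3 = (y - 3)*(y - 1)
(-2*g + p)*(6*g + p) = -12*g^2 + 4*g*p + p^2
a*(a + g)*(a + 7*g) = a^3 + 8*a^2*g + 7*a*g^2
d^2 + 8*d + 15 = (d + 3)*(d + 5)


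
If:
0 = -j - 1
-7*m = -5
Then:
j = -1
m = 5/7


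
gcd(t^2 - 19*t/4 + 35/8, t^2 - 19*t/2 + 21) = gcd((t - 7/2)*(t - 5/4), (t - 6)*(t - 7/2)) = t - 7/2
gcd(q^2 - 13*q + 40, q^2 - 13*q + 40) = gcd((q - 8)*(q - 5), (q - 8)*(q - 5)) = q^2 - 13*q + 40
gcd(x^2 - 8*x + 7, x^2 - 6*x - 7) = x - 7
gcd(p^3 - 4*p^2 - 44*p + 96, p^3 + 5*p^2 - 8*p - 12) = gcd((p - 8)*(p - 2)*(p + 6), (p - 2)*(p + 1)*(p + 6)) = p^2 + 4*p - 12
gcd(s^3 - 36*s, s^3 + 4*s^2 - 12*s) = s^2 + 6*s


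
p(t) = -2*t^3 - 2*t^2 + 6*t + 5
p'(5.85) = -222.74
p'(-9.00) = -444.00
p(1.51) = 2.61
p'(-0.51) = 6.48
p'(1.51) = -13.72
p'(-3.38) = -49.03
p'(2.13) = -29.74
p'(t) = -6*t^2 - 4*t + 6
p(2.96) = -46.63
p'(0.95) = -3.22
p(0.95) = 7.18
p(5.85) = -428.75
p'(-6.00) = -186.00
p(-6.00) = 329.00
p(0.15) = 5.85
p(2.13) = -10.62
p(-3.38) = 39.10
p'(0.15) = 5.26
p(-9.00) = 1247.00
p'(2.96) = -58.41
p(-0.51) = 1.69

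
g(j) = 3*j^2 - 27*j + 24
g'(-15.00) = -117.00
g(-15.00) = 1104.00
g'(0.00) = -27.00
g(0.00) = 24.00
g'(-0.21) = -28.26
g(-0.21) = 29.80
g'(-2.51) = -42.06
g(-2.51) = 110.67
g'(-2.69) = -43.14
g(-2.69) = 118.34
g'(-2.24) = -40.44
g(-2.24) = 99.53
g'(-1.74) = -37.44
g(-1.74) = 80.06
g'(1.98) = -15.12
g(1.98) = -17.70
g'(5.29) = 4.74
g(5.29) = -34.88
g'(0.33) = -25.02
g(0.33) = 15.42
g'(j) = 6*j - 27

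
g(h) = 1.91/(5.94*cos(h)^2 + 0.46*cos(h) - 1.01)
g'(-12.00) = 0.83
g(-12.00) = 0.53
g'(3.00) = -0.16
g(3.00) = 0.44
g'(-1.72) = 2.75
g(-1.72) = -2.02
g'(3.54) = 0.60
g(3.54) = 0.53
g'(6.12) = -0.14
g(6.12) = 0.37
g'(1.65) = -0.90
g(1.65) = -1.89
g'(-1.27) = -58.50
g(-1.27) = -5.42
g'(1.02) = 14.77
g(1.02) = 2.23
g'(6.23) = -0.04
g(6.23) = 0.36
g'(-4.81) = 3.72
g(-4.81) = -2.10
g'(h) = 1.91*(11.88*sin(h)*cos(h) + 0.46*sin(h))/(5.94*cos(h)^2 + 0.46*cos(h) - 1.01)^2 = (22.6908*cos(h) + 0.8786)*sin(h)/(5.94*cos(h)^2 + 0.46*cos(h) - 1.01)^2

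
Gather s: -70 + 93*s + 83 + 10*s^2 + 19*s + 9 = 10*s^2 + 112*s + 22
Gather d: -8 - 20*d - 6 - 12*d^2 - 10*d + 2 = -12*d^2 - 30*d - 12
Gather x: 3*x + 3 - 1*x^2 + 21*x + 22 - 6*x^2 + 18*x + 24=-7*x^2 + 42*x + 49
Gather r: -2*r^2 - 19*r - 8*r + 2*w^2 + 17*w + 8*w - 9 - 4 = -2*r^2 - 27*r + 2*w^2 + 25*w - 13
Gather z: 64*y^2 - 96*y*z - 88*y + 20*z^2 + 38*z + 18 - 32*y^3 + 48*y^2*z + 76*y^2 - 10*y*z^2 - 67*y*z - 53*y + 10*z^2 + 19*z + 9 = -32*y^3 + 140*y^2 - 141*y + z^2*(30 - 10*y) + z*(48*y^2 - 163*y + 57) + 27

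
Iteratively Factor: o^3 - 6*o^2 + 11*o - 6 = (o - 2)*(o^2 - 4*o + 3) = (o - 3)*(o - 2)*(o - 1)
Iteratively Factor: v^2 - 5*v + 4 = (v - 4)*(v - 1)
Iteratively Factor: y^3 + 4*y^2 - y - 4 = (y + 4)*(y^2 - 1) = (y + 1)*(y + 4)*(y - 1)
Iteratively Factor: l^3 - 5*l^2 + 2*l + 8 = (l - 2)*(l^2 - 3*l - 4) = (l - 2)*(l + 1)*(l - 4)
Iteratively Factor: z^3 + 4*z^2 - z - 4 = (z - 1)*(z^2 + 5*z + 4) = (z - 1)*(z + 1)*(z + 4)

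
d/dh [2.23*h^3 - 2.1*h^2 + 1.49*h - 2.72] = 6.69*h^2 - 4.2*h + 1.49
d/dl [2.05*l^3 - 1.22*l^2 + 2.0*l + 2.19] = 6.15*l^2 - 2.44*l + 2.0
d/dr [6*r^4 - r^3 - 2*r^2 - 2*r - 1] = 24*r^3 - 3*r^2 - 4*r - 2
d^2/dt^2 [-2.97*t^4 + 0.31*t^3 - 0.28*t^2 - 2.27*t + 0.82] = -35.64*t^2 + 1.86*t - 0.56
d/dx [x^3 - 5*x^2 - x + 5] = 3*x^2 - 10*x - 1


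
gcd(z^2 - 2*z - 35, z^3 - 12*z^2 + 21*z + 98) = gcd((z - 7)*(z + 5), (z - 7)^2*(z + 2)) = z - 7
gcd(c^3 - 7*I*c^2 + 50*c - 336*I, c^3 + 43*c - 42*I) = c^2 + I*c + 42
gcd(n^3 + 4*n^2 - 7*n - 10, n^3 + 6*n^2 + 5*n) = n^2 + 6*n + 5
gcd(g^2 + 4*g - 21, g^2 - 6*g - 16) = 1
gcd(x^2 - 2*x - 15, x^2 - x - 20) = x - 5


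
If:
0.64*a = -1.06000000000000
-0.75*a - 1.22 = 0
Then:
No Solution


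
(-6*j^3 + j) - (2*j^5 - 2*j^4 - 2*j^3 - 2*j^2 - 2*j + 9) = -2*j^5 + 2*j^4 - 4*j^3 + 2*j^2 + 3*j - 9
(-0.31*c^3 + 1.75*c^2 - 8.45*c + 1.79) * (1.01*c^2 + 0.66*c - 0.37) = -0.3131*c^5 + 1.5629*c^4 - 7.2648*c^3 - 4.4166*c^2 + 4.3079*c - 0.6623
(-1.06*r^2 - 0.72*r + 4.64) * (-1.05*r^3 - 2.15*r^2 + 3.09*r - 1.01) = 1.113*r^5 + 3.035*r^4 - 6.5994*r^3 - 11.1302*r^2 + 15.0648*r - 4.6864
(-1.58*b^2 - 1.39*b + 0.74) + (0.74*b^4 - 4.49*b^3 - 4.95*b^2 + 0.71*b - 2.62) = 0.74*b^4 - 4.49*b^3 - 6.53*b^2 - 0.68*b - 1.88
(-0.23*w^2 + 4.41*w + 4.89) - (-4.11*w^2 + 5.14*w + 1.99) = 3.88*w^2 - 0.73*w + 2.9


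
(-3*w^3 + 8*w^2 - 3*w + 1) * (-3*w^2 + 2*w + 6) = 9*w^5 - 30*w^4 + 7*w^3 + 39*w^2 - 16*w + 6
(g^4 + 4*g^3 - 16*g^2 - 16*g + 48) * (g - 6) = g^5 - 2*g^4 - 40*g^3 + 80*g^2 + 144*g - 288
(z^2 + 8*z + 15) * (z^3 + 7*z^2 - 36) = z^5 + 15*z^4 + 71*z^3 + 69*z^2 - 288*z - 540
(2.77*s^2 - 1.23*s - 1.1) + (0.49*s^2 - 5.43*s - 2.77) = 3.26*s^2 - 6.66*s - 3.87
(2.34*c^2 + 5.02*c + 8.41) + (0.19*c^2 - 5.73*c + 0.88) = 2.53*c^2 - 0.710000000000001*c + 9.29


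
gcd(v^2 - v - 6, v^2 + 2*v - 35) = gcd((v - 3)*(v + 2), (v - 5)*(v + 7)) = 1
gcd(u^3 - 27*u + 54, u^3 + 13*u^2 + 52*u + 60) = u + 6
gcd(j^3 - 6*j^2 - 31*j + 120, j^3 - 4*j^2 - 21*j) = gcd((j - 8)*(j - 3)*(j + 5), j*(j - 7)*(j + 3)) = 1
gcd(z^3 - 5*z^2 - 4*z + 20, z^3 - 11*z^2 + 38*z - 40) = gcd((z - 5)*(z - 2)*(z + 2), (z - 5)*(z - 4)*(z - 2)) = z^2 - 7*z + 10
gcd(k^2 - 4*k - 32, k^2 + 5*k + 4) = k + 4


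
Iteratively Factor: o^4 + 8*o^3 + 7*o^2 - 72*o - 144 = (o + 4)*(o^3 + 4*o^2 - 9*o - 36) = (o + 4)^2*(o^2 - 9) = (o + 3)*(o + 4)^2*(o - 3)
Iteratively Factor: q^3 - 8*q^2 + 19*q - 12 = (q - 3)*(q^2 - 5*q + 4) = (q - 4)*(q - 3)*(q - 1)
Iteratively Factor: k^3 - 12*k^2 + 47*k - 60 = (k - 3)*(k^2 - 9*k + 20) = (k - 5)*(k - 3)*(k - 4)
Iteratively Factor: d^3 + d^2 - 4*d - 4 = (d - 2)*(d^2 + 3*d + 2) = (d - 2)*(d + 2)*(d + 1)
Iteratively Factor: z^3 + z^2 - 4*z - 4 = (z + 1)*(z^2 - 4) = (z + 1)*(z + 2)*(z - 2)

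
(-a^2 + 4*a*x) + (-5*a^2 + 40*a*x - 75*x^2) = -6*a^2 + 44*a*x - 75*x^2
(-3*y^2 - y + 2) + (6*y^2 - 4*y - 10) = 3*y^2 - 5*y - 8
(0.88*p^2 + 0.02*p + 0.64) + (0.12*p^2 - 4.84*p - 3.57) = 1.0*p^2 - 4.82*p - 2.93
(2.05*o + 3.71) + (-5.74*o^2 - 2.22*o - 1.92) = -5.74*o^2 - 0.17*o + 1.79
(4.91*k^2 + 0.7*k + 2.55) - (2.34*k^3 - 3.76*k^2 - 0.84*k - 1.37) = -2.34*k^3 + 8.67*k^2 + 1.54*k + 3.92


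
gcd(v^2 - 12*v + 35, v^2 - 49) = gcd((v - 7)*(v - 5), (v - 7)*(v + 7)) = v - 7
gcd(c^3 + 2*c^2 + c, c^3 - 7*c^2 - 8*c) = c^2 + c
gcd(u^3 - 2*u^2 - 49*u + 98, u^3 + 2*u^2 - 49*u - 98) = u^2 - 49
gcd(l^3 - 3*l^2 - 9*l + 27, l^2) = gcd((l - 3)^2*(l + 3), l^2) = 1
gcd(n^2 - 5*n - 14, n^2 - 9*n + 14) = n - 7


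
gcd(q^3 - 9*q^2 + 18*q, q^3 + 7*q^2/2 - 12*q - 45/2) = q - 3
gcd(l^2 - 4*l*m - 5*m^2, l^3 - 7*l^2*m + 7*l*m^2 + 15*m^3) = l^2 - 4*l*m - 5*m^2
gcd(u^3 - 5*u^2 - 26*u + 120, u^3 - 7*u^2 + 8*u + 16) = u - 4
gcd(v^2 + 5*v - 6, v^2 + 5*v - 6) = v^2 + 5*v - 6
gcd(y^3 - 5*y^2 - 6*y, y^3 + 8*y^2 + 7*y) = y^2 + y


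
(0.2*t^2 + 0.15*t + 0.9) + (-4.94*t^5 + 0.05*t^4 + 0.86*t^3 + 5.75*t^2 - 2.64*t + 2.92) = -4.94*t^5 + 0.05*t^4 + 0.86*t^3 + 5.95*t^2 - 2.49*t + 3.82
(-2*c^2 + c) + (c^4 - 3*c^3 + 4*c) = c^4 - 3*c^3 - 2*c^2 + 5*c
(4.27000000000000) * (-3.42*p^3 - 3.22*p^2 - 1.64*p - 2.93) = -14.6034*p^3 - 13.7494*p^2 - 7.0028*p - 12.5111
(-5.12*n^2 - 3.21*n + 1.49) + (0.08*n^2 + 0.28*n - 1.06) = -5.04*n^2 - 2.93*n + 0.43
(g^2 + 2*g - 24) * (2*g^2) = 2*g^4 + 4*g^3 - 48*g^2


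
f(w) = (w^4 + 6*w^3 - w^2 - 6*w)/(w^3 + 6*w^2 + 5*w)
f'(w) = (-3*w^2 - 12*w - 5)*(w^4 + 6*w^3 - w^2 - 6*w)/(w^3 + 6*w^2 + 5*w)^2 + (4*w^3 + 18*w^2 - 2*w - 6)/(w^3 + 6*w^2 + 5*w) = (w^2 + 10*w + 31)/(w^2 + 10*w + 25)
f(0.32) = -0.81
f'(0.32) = 1.21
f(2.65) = 1.87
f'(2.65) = 1.10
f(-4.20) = -11.70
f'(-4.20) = 10.38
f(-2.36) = -4.63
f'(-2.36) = 1.86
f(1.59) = 0.68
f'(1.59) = 1.14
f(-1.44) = -3.13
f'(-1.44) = 1.47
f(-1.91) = -3.85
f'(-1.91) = 1.63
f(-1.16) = -2.72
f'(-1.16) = 1.41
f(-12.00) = -11.14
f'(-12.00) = 1.12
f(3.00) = 2.25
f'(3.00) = 1.09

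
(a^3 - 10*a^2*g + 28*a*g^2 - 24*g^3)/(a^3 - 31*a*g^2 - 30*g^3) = (a^2 - 4*a*g + 4*g^2)/(a^2 + 6*a*g + 5*g^2)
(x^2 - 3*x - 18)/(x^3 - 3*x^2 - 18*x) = 1/x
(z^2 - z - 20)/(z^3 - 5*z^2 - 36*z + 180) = (z + 4)/(z^2 - 36)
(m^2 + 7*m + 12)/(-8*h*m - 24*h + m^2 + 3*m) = (-m - 4)/(8*h - m)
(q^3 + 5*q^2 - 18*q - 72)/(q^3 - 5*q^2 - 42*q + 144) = (q^2 - q - 12)/(q^2 - 11*q + 24)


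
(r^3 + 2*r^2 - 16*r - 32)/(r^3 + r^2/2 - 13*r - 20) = 2*(r + 4)/(2*r + 5)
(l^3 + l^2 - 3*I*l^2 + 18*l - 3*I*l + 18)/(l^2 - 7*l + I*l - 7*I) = (l^3 + l^2*(1 - 3*I) + 3*l*(6 - I) + 18)/(l^2 + l*(-7 + I) - 7*I)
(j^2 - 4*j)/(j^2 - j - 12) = j/(j + 3)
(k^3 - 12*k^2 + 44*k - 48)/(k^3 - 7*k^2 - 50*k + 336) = (k^2 - 6*k + 8)/(k^2 - k - 56)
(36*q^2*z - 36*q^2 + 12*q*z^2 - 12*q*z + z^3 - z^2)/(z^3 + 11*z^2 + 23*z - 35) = (36*q^2 + 12*q*z + z^2)/(z^2 + 12*z + 35)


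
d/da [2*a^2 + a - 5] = 4*a + 1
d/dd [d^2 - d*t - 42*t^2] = 2*d - t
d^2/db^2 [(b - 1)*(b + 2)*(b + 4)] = 6*b + 10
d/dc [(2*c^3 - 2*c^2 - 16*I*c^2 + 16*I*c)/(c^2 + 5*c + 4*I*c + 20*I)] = (2*c^4 + c^3*(20 + 16*I) + c^2*(54 + 16*I) + c*(640 - 80*I) - 320)/(c^4 + c^3*(10 + 8*I) + c^2*(9 + 80*I) + c*(-160 + 200*I) - 400)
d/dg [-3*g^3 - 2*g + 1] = -9*g^2 - 2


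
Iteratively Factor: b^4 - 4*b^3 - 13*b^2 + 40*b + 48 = (b - 4)*(b^3 - 13*b - 12) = (b - 4)^2*(b^2 + 4*b + 3) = (b - 4)^2*(b + 3)*(b + 1)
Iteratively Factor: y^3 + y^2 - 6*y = (y)*(y^2 + y - 6) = y*(y + 3)*(y - 2)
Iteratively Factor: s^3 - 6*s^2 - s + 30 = (s + 2)*(s^2 - 8*s + 15) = (s - 3)*(s + 2)*(s - 5)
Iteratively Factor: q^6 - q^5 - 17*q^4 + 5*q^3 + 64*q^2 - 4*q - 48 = (q + 1)*(q^5 - 2*q^4 - 15*q^3 + 20*q^2 + 44*q - 48) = (q + 1)*(q + 3)*(q^4 - 5*q^3 + 20*q - 16) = (q + 1)*(q + 2)*(q + 3)*(q^3 - 7*q^2 + 14*q - 8) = (q - 4)*(q + 1)*(q + 2)*(q + 3)*(q^2 - 3*q + 2) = (q - 4)*(q - 2)*(q + 1)*(q + 2)*(q + 3)*(q - 1)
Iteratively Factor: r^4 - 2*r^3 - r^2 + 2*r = (r)*(r^3 - 2*r^2 - r + 2) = r*(r - 1)*(r^2 - r - 2) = r*(r - 1)*(r + 1)*(r - 2)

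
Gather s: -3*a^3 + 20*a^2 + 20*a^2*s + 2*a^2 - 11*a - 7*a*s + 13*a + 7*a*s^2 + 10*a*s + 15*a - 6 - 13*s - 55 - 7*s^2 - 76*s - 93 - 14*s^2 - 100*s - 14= -3*a^3 + 22*a^2 + 17*a + s^2*(7*a - 21) + s*(20*a^2 + 3*a - 189) - 168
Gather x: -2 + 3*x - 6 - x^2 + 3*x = -x^2 + 6*x - 8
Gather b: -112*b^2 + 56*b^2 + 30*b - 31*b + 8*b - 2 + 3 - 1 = -56*b^2 + 7*b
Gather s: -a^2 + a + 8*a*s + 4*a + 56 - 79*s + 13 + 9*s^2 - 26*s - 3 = -a^2 + 5*a + 9*s^2 + s*(8*a - 105) + 66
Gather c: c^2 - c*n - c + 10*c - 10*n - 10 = c^2 + c*(9 - n) - 10*n - 10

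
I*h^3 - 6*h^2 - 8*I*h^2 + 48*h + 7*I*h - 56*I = (h - 8)*(h + 7*I)*(I*h + 1)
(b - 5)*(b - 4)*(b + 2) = b^3 - 7*b^2 + 2*b + 40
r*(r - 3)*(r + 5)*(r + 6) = r^4 + 8*r^3 - 3*r^2 - 90*r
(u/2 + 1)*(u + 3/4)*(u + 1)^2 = u^4/2 + 19*u^3/8 + 4*u^2 + 23*u/8 + 3/4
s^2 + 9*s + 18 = (s + 3)*(s + 6)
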